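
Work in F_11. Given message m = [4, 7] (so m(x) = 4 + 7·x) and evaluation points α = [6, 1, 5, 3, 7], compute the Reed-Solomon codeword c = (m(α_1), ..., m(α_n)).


c = [2, 0, 6, 3, 9]

Message polynomial: m(x) = 4 + 7·x (mod 11).
For each evaluation point α_i, compute m(α_i) mod 11:
  α_1 = 6: Horner steps 7 → 2, so m(6) = 2.
  α_2 = 1: Horner steps 7 → 0, so m(1) = 0.
  α_3 = 5: Horner steps 7 → 6, so m(5) = 6.
  α_4 = 3: Horner steps 7 → 3, so m(3) = 3.
  α_5 = 7: Horner steps 7 → 9, so m(7) = 9.
Codeword c = [2, 0, 6, 3, 9] ∈ F_11^5.


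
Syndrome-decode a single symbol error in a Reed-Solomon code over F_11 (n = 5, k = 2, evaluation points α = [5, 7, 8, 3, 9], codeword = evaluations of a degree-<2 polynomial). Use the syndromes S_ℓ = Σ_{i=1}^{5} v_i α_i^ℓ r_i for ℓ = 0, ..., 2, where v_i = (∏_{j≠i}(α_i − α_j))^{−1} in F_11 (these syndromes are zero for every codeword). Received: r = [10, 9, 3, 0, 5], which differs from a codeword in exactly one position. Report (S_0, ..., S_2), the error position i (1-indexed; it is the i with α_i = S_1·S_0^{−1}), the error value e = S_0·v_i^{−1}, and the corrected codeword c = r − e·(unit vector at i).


S = (2, 7, 8), error at position 5, error magnitude e = 8, c = [10, 9, 3, 0, 8].

Step 1: column multipliers v_i = (∏_{j≠i}(α_i − α_j))^{−1} mod 11.
  i = 1 (α = 5): (5−7)(5−8)(5−3)(5−9) = (−2)·(−3)·2·(−4) = −48 ≡ 7, so v_1 = 7^{−1} = 8 (mod 11).
  i = 2 (α = 7): (7−5)(7−8)(7−3)(7−9) = 2·(−1)·4·(−2) = 16 ≡ 5, so v_2 = 5^{−1} = 9 (mod 11).
  i = 3 (α = 8): (8−5)(8−7)(8−3)(8−9) = 3·1·5·(−1) = −15 ≡ 7, so v_3 = 7^{−1} = 8 (mod 11).
  i = 4 (α = 3): (3−5)(3−7)(3−8)(3−9) = (−2)·(−4)·(−5)·(−6) = 240 ≡ 9, so v_4 = 9^{−1} = 5 (mod 11).
  i = 5 (α = 9): (9−5)(9−7)(9−8)(9−3) = 4·2·1·6 = 48 ≡ 4, so v_5 = 4^{−1} = 3 (mod 11).
  v = [8, 9, 8, 5, 3].
Step 2: syndromes of r = [10, 9, 3, 0, 5] (all sums mod 11).
  S_0 = Σ v_i r_i = 8·10 + 9·9 + 8·3 + 5·0 + 3·5 = 200 ≡ 2.
  S_1 = Σ v_i α_i r_i = 8·5·10 + 9·7·9 + 8·8·3 + 5·3·0 + 3·9·5 = 1294 ≡ 7.
  α_i^2 mod 11 = [3, 5, 9, 9, 4].
  S_2 = Σ v_i α_i^2 r_i = 8·3·10 + 9·5·9 + 8·9·3 + 5·9·0 + 3·4·5 = 921 ≡ 8.
  S = (2, 7, 8) ≠ 0, so r is not a codeword (an error is present).
Step 3: locate the error. For a single error e at position i, S_ℓ = v_i·e·α_i^ℓ, so α_err = S_1/S_0.
  S_0^{−1} = 2^{−1} = 6 (mod 11), so α_err = 7·6 = 42 ≡ 9 = α_5. Error position i = 5.
  Consistency check: S_2/S_1 = 8·8 = 64 ≡ 9 = α_err ✓ (single-error assumption holds).
Step 4: error magnitude e = S_0/v_5 = S_0·∏_{j≠5}(α_5 − α_j) = 2·4 = 8 ≡ 8 (mod 11).
Step 5: correct position 5: c_5 = r_5 − e = 5 − 8 ≡ 8 (mod 11). Hence c = [10, 9, 3, 0, 8].
  Check: interpolating c through the α_i gives m(x) = 7 + 5·x (degree < 2) with m(α_i) = c_i for every i, so c is indeed a codeword.


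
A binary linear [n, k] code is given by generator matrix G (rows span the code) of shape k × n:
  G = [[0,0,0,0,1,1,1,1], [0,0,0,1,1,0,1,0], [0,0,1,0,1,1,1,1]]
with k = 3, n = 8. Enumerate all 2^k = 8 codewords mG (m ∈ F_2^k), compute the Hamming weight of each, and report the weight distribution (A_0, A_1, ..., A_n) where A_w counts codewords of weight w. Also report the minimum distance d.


Weight distribution: A_0 = 1, A_1 = 1, A_3 = 2, A_4 = 3, A_5 = 1. Minimum distance d = 1.

Enumerate all 2^3 = 8 messages m ∈ F_2^3.
For each, compute codeword c = mG in F_2^8, then tally its weight.
  m = 000 → c = 00000000, weight = 0.
  m = 100 → c = 00001111, weight = 4.
  m = 010 → c = 00011010, weight = 3.
  m = 110 → c = 00010101, weight = 3.
  m = 001 → c = 00101111, weight = 5.
  m = 101 → c = 00100000, weight = 1.
  m = 011 → c = 00110101, weight = 4.
  m = 111 → c = 00111010, weight = 4.
Tally weights:
  weight 0: 1 codewords.
  weight 1: 1 codewords.
  weight 3: 2 codewords.
  weight 4: 3 codewords.
  weight 5: 1 codewords.
Minimum distance d = smallest w > 0 with A_w > 0 = 1.
Sanity: Σ A_w = 8 = 2^3 = 8 ✓.


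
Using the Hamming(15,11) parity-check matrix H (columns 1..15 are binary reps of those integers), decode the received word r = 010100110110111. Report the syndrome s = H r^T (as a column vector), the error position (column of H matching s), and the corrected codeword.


s = (0, 1, 0, 0)^T, error position = 4, corrected codeword c = 010000110110111

Compute s = H r^T mod 2 one row at a time:
  s_1 = 1 + 0 + 1 + 1 + 0 + 1 + 1 + 1 = 6 ≡ 0 (mod 2).
  s_2 = 1 + 0 + 0 + 1 + 0 + 1 + 1 + 1 = 5 ≡ 1 (mod 2).
  s_3 = 1 + 0 + 0 + 1 + 1 + 1 + 1 + 1 = 6 ≡ 0 (mod 2).
  s_4 = 0 + 0 + 0 + 1 + 0 + 1 + 1 + 1 = 4 ≡ 0 (mod 2).
s = (0, 1, 0, 0)^T — this equals column 4 of H (binary 0100), so error is at position 4.
Correct: flip bit 4 of r = 010100110110111 to get c = 010000110110111.


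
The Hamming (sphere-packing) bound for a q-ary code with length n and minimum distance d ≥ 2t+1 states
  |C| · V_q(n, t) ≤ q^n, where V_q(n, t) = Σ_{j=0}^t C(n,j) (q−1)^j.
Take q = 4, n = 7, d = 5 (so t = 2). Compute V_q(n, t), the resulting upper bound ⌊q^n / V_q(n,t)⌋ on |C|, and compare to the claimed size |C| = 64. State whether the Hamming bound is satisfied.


V_q(n, t) = 211, q^n = 16384, Hamming bound = 77, |C| = 64 ≤ bound (satisfied).

Step 1: Compute V_q(n, t) = Σ_{j=0}^2 C(n, j) (q−1)^j.
  j = 0: C(7,0)·(3)^0 = 1·1 = 1.
  j = 1: C(7,1)·(3)^1 = 7·3 = 21.
  j = 2: C(7,2)·(3)^2 = 21·9 = 189.
  V_q(n, t) = 1 + 21 + 189 = 211.
Step 2: q^n = 4^7 = 16384.
Step 3: Hamming bound ⌊q^n / V_q(n,t)⌋ = ⌊16384/211⌋ = 77.
Step 4: Compare |C| = 64 to 77: satisfied.
The claimed |C| lies below the Hamming bound.


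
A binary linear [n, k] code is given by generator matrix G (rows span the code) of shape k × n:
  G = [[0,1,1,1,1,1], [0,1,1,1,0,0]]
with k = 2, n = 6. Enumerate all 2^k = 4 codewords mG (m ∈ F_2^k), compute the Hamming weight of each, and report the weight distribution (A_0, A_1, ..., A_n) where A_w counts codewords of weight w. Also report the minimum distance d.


Weight distribution: A_0 = 1, A_2 = 1, A_3 = 1, A_5 = 1. Minimum distance d = 2.

Enumerate all 2^2 = 4 messages m ∈ F_2^2.
For each, compute codeword c = mG in F_2^6, then tally its weight.
  m = 00 → c = 000000, weight = 0.
  m = 10 → c = 011111, weight = 5.
  m = 01 → c = 011100, weight = 3.
  m = 11 → c = 000011, weight = 2.
Tally weights:
  weight 0: 1 codewords.
  weight 2: 1 codewords.
  weight 3: 1 codewords.
  weight 5: 1 codewords.
Minimum distance d = smallest w > 0 with A_w > 0 = 2.
Sanity: Σ A_w = 4 = 2^2 = 4 ✓.


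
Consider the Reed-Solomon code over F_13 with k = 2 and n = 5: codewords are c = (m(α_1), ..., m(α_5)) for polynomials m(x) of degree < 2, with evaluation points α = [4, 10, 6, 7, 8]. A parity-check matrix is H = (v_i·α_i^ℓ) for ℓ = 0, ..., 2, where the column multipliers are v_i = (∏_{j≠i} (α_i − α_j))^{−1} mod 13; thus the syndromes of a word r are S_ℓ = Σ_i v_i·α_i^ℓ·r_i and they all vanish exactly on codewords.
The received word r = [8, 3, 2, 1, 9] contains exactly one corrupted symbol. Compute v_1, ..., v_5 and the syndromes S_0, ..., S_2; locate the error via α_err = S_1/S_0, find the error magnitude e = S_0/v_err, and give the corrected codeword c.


S = (6, 3, 8), error at position 4, error magnitude e = 2, c = [8, 3, 2, 12, 9].

Step 1: column multipliers v_i = (∏_{j≠i}(α_i − α_j))^{−1} mod 13.
  i = 1 (α = 4): (4−10)(4−6)(4−7)(4−8) = (−6)·(−2)·(−3)·(−4) = 144 ≡ 1, so v_1 = 1^{−1} = 1 (mod 13).
  i = 2 (α = 10): (10−4)(10−6)(10−7)(10−8) = 6·4·3·2 = 144 ≡ 1, so v_2 = 1^{−1} = 1 (mod 13).
  i = 3 (α = 6): (6−4)(6−10)(6−7)(6−8) = 2·(−4)·(−1)·(−2) = −16 ≡ 10, so v_3 = 10^{−1} = 4 (mod 13).
  i = 4 (α = 7): (7−4)(7−10)(7−6)(7−8) = 3·(−3)·1·(−1) = 9 ≡ 9, so v_4 = 9^{−1} = 3 (mod 13).
  i = 5 (α = 8): (8−4)(8−10)(8−6)(8−7) = 4·(−2)·2·1 = −16 ≡ 10, so v_5 = 10^{−1} = 4 (mod 13).
  v = [1, 1, 4, 3, 4].
Step 2: syndromes of r = [8, 3, 2, 1, 9] (all sums mod 13).
  S_0 = Σ v_i r_i = 1·8 + 1·3 + 4·2 + 3·1 + 4·9 = 58 ≡ 6.
  S_1 = Σ v_i α_i r_i = 1·4·8 + 1·10·3 + 4·6·2 + 3·7·1 + 4·8·9 = 419 ≡ 3.
  α_i^2 mod 13 = [3, 9, 10, 10, 12].
  S_2 = Σ v_i α_i^2 r_i = 1·3·8 + 1·9·3 + 4·10·2 + 3·10·1 + 4·12·9 = 593 ≡ 8.
  S = (6, 3, 8) ≠ 0, so r is not a codeword (an error is present).
Step 3: locate the error. For a single error e at position i, S_ℓ = v_i·e·α_i^ℓ, so α_err = S_1/S_0.
  S_0^{−1} = 6^{−1} = 11 (mod 13), so α_err = 3·11 = 33 ≡ 7 = α_4. Error position i = 4.
  Consistency check: S_2/S_1 = 8·9 = 72 ≡ 7 = α_err ✓ (single-error assumption holds).
Step 4: error magnitude e = S_0/v_4 = S_0·∏_{j≠4}(α_4 − α_j) = 6·9 = 54 ≡ 2 (mod 13).
Step 5: correct position 4: c_4 = r_4 − e = 1 − 2 ≡ 12 (mod 13). Hence c = [8, 3, 2, 12, 9].
  Check: interpolating c through the α_i gives m(x) = 7 + 10·x (degree < 2) with m(α_i) = c_i for every i, so c is indeed a codeword.


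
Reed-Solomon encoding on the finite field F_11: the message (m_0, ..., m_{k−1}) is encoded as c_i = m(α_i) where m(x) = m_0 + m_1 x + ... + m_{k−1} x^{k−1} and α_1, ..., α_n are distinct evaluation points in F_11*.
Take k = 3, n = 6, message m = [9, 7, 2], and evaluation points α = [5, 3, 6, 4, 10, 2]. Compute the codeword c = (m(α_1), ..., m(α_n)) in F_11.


c = [6, 4, 2, 3, 4, 9]

Message polynomial: m(x) = 9 + 7·x + 2·x^2 (mod 11).
For each evaluation point α_i, compute m(α_i) mod 11:
  α_1 = 5: Horner steps 2 → 6 → 6, so m(5) = 6.
  α_2 = 3: Horner steps 2 → 2 → 4, so m(3) = 4.
  α_3 = 6: Horner steps 2 → 8 → 2, so m(6) = 2.
  α_4 = 4: Horner steps 2 → 4 → 3, so m(4) = 3.
  α_5 = 10: Horner steps 2 → 5 → 4, so m(10) = 4.
  α_6 = 2: Horner steps 2 → 0 → 9, so m(2) = 9.
Codeword c = [6, 4, 2, 3, 4, 9] ∈ F_11^6.


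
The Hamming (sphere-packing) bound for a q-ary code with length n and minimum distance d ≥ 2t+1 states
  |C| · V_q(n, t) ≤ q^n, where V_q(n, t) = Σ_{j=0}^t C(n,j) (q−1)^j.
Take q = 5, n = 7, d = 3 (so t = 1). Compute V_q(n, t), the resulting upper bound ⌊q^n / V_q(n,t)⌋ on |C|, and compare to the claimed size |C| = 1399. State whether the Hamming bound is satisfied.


V_q(n, t) = 29, q^n = 78125, Hamming bound = 2693, |C| = 1399 ≤ bound (satisfied).

Step 1: Compute V_q(n, t) = Σ_{j=0}^1 C(n, j) (q−1)^j.
  j = 0: C(7,0)·(4)^0 = 1·1 = 1.
  j = 1: C(7,1)·(4)^1 = 7·4 = 28.
  V_q(n, t) = 1 + 28 = 29.
Step 2: q^n = 5^7 = 78125.
Step 3: Hamming bound ⌊q^n / V_q(n,t)⌋ = ⌊78125/29⌋ = 2693.
Step 4: Compare |C| = 1399 to 2693: satisfied.
The claimed |C| lies below the Hamming bound.


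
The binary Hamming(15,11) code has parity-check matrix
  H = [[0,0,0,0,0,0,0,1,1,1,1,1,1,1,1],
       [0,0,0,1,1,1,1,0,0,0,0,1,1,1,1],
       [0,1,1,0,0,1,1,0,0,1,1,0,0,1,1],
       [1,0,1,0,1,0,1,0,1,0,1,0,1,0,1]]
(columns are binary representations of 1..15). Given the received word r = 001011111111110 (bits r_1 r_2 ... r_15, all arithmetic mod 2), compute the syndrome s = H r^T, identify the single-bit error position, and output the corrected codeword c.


s = (1, 0, 0, 0)^T, error position = 8, corrected codeword c = 001011101111110

Compute s = H r^T mod 2 one row at a time:
  s_1 = 1 + 1 + 1 + 1 + 1 + 1 + 1 + 0 = 7 ≡ 1 (mod 2).
  s_2 = 0 + 1 + 1 + 1 + 1 + 1 + 1 + 0 = 6 ≡ 0 (mod 2).
  s_3 = 0 + 1 + 1 + 1 + 1 + 1 + 1 + 0 = 6 ≡ 0 (mod 2).
  s_4 = 0 + 1 + 1 + 1 + 1 + 1 + 1 + 0 = 6 ≡ 0 (mod 2).
s = (1, 0, 0, 0)^T — this equals column 8 of H (binary 1000), so error is at position 8.
Correct: flip bit 8 of r = 001011111111110 to get c = 001011101111110.


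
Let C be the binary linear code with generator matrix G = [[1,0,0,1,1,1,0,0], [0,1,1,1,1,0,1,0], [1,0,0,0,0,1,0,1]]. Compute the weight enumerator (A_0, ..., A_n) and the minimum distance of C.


Weight distribution: A_0 = 1, A_3 = 2, A_4 = 2, A_5 = 2, A_8 = 1. Minimum distance d = 3.

Enumerate all 2^3 = 8 messages m ∈ F_2^3.
For each, compute codeword c = mG in F_2^8, then tally its weight.
  m = 000 → c = 00000000, weight = 0.
  m = 100 → c = 10011100, weight = 4.
  m = 010 → c = 01111010, weight = 5.
  m = 110 → c = 11100110, weight = 5.
  m = 001 → c = 10000101, weight = 3.
  m = 101 → c = 00011001, weight = 3.
  m = 011 → c = 11111111, weight = 8.
  m = 111 → c = 01100011, weight = 4.
Tally weights:
  weight 0: 1 codewords.
  weight 3: 2 codewords.
  weight 4: 2 codewords.
  weight 5: 2 codewords.
  weight 8: 1 codewords.
Minimum distance d = smallest w > 0 with A_w > 0 = 3.
Sanity: Σ A_w = 8 = 2^3 = 8 ✓.


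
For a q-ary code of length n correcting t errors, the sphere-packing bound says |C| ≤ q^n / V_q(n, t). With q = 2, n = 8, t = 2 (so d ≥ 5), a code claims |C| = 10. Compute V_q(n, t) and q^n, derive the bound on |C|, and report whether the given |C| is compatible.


V_q(n, t) = 37, q^n = 256, Hamming bound = 6, |C| = 10 > bound (violated).

Step 1: Compute V_q(n, t) = Σ_{j=0}^2 C(n, j) (q−1)^j.
  j = 0: C(8,0)·(1)^0 = 1·1 = 1.
  j = 1: C(8,1)·(1)^1 = 8·1 = 8.
  j = 2: C(8,2)·(1)^2 = 28·1 = 28.
  V_q(n, t) = 1 + 8 + 28 = 37.
Step 2: q^n = 2^8 = 256.
Step 3: Hamming bound ⌊q^n / V_q(n,t)⌋ = ⌊256/37⌋ = 6.
Step 4: Compare |C| = 10 to 6: violated.
The claimed |C| lies above the Hamming bound, so no 2-ary code of length 8 with d ≥ 5 can have 10 codewords.


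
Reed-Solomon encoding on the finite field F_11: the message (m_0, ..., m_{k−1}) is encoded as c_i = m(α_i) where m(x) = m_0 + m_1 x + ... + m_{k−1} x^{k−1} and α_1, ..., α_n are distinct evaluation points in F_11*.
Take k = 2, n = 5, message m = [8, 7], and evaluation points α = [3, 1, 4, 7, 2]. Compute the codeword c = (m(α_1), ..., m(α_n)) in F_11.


c = [7, 4, 3, 2, 0]

Message polynomial: m(x) = 8 + 7·x (mod 11).
For each evaluation point α_i, compute m(α_i) mod 11:
  α_1 = 3: Horner steps 7 → 7, so m(3) = 7.
  α_2 = 1: Horner steps 7 → 4, so m(1) = 4.
  α_3 = 4: Horner steps 7 → 3, so m(4) = 3.
  α_4 = 7: Horner steps 7 → 2, so m(7) = 2.
  α_5 = 2: Horner steps 7 → 0, so m(2) = 0.
Codeword c = [7, 4, 3, 2, 0] ∈ F_11^5.


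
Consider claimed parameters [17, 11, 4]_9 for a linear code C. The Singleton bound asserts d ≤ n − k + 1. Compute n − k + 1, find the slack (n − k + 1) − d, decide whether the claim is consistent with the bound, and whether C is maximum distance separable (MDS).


Singleton RHS = n − k + 1 = 7, slack = 3, bound satisfied, not MDS.

Singleton bound: d ≤ n − k + 1.
Here n = 17, k = 11, so n − k + 1 = 7.
Given d = 4, check d ≤ 7: YES.
Slack = (n − k + 1) − d = 3.
The code is NOT MDS (slack = 3 > 0).
Description: the claimed parameters are [17, 11, 4]_9; such a code would be non-MDS.


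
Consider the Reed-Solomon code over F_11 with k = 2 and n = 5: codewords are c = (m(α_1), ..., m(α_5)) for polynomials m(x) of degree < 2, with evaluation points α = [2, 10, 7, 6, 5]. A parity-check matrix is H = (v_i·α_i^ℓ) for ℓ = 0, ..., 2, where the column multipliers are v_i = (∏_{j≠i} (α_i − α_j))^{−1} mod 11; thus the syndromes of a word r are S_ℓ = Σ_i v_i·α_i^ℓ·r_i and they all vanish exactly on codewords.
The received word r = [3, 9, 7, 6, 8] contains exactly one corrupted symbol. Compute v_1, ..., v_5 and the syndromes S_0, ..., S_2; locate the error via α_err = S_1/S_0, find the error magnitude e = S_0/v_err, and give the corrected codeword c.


S = (1, 7, 5), error at position 3, error magnitude e = 3, c = [3, 9, 4, 6, 8].

Step 1: column multipliers v_i = (∏_{j≠i}(α_i − α_j))^{−1} mod 11.
  i = 1 (α = 2): (2−10)(2−7)(2−6)(2−5) = (−8)·(−5)·(−4)·(−3) = 480 ≡ 7, so v_1 = 7^{−1} = 8 (mod 11).
  i = 2 (α = 10): (10−2)(10−7)(10−6)(10−5) = 8·3·4·5 = 480 ≡ 7, so v_2 = 7^{−1} = 8 (mod 11).
  i = 3 (α = 7): (7−2)(7−10)(7−6)(7−5) = 5·(−3)·1·2 = −30 ≡ 3, so v_3 = 3^{−1} = 4 (mod 11).
  i = 4 (α = 6): (6−2)(6−10)(6−7)(6−5) = 4·(−4)·(−1)·1 = 16 ≡ 5, so v_4 = 5^{−1} = 9 (mod 11).
  i = 5 (α = 5): (5−2)(5−10)(5−7)(5−6) = 3·(−5)·(−2)·(−1) = −30 ≡ 3, so v_5 = 3^{−1} = 4 (mod 11).
  v = [8, 8, 4, 9, 4].
Step 2: syndromes of r = [3, 9, 7, 6, 8] (all sums mod 11).
  S_0 = Σ v_i r_i = 8·3 + 8·9 + 4·7 + 9·6 + 4·8 = 210 ≡ 1.
  S_1 = Σ v_i α_i r_i = 8·2·3 + 8·10·9 + 4·7·7 + 9·6·6 + 4·5·8 = 1448 ≡ 7.
  α_i^2 mod 11 = [4, 1, 5, 3, 3].
  S_2 = Σ v_i α_i^2 r_i = 8·4·3 + 8·1·9 + 4·5·7 + 9·3·6 + 4·3·8 = 566 ≡ 5.
  S = (1, 7, 5) ≠ 0, so r is not a codeword (an error is present).
Step 3: locate the error. For a single error e at position i, S_ℓ = v_i·e·α_i^ℓ, so α_err = S_1/S_0.
  S_0^{−1} = 1^{−1} = 1 (mod 11), so α_err = 7·1 = 7 ≡ 7 = α_3. Error position i = 3.
  Consistency check: S_2/S_1 = 5·8 = 40 ≡ 7 = α_err ✓ (single-error assumption holds).
Step 4: error magnitude e = S_0/v_3 = S_0·∏_{j≠3}(α_3 − α_j) = 1·3 = 3 ≡ 3 (mod 11).
Step 5: correct position 3: c_3 = r_3 − e = 7 − 3 ≡ 4 (mod 11). Hence c = [3, 9, 4, 6, 8].
  Check: interpolating c through the α_i gives m(x) = 7 + 9·x (degree < 2) with m(α_i) = c_i for every i, so c is indeed a codeword.


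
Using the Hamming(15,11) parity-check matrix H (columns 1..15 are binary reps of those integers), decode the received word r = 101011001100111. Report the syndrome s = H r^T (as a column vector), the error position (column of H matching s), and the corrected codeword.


s = (1, 1, 1, 0)^T, error position = 14, corrected codeword c = 101011001100101

Compute s = H r^T mod 2 one row at a time:
  s_1 = 0 + 1 + 1 + 0 + 0 + 1 + 1 + 1 = 5 ≡ 1 (mod 2).
  s_2 = 0 + 1 + 1 + 0 + 0 + 1 + 1 + 1 = 5 ≡ 1 (mod 2).
  s_3 = 0 + 1 + 1 + 0 + 1 + 0 + 1 + 1 = 5 ≡ 1 (mod 2).
  s_4 = 1 + 1 + 1 + 0 + 1 + 0 + 1 + 1 = 6 ≡ 0 (mod 2).
s = (1, 1, 1, 0)^T — this equals column 14 of H (binary 1110), so error is at position 14.
Correct: flip bit 14 of r = 101011001100111 to get c = 101011001100101.


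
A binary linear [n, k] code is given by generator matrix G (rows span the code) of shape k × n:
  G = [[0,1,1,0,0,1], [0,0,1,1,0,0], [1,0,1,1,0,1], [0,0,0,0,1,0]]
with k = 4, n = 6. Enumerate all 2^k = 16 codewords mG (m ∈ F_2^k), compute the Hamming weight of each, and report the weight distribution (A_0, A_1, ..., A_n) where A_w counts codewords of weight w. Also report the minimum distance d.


Weight distribution: A_0 = 1, A_1 = 1, A_2 = 2, A_3 = 6, A_4 = 5, A_5 = 1. Minimum distance d = 1.

Enumerate all 2^4 = 16 messages m ∈ F_2^4.
For each, compute codeword c = mG in F_2^6, then tally its weight.
  m = 0000 → c = 000000, weight = 0.
  m = 1000 → c = 011001, weight = 3.
  m = 0100 → c = 001100, weight = 2.
  m = 1100 → c = 010101, weight = 3.
  m = 0010 → c = 101101, weight = 4.
  m = 1010 → c = 110100, weight = 3.
  m = 0110 → c = 100001, weight = 2.
  m = 1110 → c = 111000, weight = 3.
  m = 0001 → c = 000010, weight = 1.
  m = 1001 → c = 011011, weight = 4.
  m = 0101 → c = 001110, weight = 3.
  m = 1101 → c = 010111, weight = 4.
  m = 0011 → c = 101111, weight = 5.
  m = 1011 → c = 110110, weight = 4.
  m = 0111 → c = 100011, weight = 3.
  m = 1111 → c = 111010, weight = 4.
Tally weights:
  weight 0: 1 codewords.
  weight 1: 1 codewords.
  weight 2: 2 codewords.
  weight 3: 6 codewords.
  weight 4: 5 codewords.
  weight 5: 1 codewords.
Minimum distance d = smallest w > 0 with A_w > 0 = 1.
Sanity: Σ A_w = 16 = 2^4 = 16 ✓.


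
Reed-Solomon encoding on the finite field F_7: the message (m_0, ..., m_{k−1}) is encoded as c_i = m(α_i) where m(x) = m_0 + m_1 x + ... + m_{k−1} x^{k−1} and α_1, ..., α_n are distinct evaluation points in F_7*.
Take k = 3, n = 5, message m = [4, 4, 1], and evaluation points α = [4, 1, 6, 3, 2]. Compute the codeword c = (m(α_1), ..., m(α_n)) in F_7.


c = [1, 2, 1, 4, 2]

Message polynomial: m(x) = 4 + 4·x + 1·x^2 (mod 7).
For each evaluation point α_i, compute m(α_i) mod 7:
  α_1 = 4: Horner steps 1 → 1 → 1, so m(4) = 1.
  α_2 = 1: Horner steps 1 → 5 → 2, so m(1) = 2.
  α_3 = 6: Horner steps 1 → 3 → 1, so m(6) = 1.
  α_4 = 3: Horner steps 1 → 0 → 4, so m(3) = 4.
  α_5 = 2: Horner steps 1 → 6 → 2, so m(2) = 2.
Codeword c = [1, 2, 1, 4, 2] ∈ F_7^5.


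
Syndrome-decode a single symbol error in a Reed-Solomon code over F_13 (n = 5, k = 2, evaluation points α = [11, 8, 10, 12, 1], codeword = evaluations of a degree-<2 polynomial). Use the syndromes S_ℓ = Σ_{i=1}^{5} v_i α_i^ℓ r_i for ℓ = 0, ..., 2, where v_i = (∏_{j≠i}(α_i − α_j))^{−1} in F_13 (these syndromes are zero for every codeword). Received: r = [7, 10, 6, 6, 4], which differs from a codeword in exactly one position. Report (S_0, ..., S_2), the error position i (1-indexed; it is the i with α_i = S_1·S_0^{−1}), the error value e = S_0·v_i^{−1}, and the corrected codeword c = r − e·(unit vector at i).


S = (5, 11, 6), error at position 3, error magnitude e = 11, c = [7, 10, 8, 6, 4].

Step 1: column multipliers v_i = (∏_{j≠i}(α_i − α_j))^{−1} mod 13.
  i = 1 (α = 11): (11−8)(11−10)(11−12)(11−1) = 3·1·(−1)·10 = −30 ≡ 9, so v_1 = 9^{−1} = 3 (mod 13).
  i = 2 (α = 8): (8−11)(8−10)(8−12)(8−1) = (−3)·(−2)·(−4)·7 = −168 ≡ 1, so v_2 = 1^{−1} = 1 (mod 13).
  i = 3 (α = 10): (10−11)(10−8)(10−12)(10−1) = (−1)·2·(−2)·9 = 36 ≡ 10, so v_3 = 10^{−1} = 4 (mod 13).
  i = 4 (α = 12): (12−11)(12−8)(12−10)(12−1) = 1·4·2·11 = 88 ≡ 10, so v_4 = 10^{−1} = 4 (mod 13).
  i = 5 (α = 1): (1−11)(1−8)(1−10)(1−12) = (−10)·(−7)·(−9)·(−11) = 6930 ≡ 1, so v_5 = 1^{−1} = 1 (mod 13).
  v = [3, 1, 4, 4, 1].
Step 2: syndromes of r = [7, 10, 6, 6, 4] (all sums mod 13).
  S_0 = Σ v_i r_i = 3·7 + 1·10 + 4·6 + 4·6 + 1·4 = 83 ≡ 5.
  S_1 = Σ v_i α_i r_i = 3·11·7 + 1·8·10 + 4·10·6 + 4·12·6 + 1·1·4 = 843 ≡ 11.
  α_i^2 mod 13 = [4, 12, 9, 1, 1].
  S_2 = Σ v_i α_i^2 r_i = 3·4·7 + 1·12·10 + 4·9·6 + 4·1·6 + 1·1·4 = 448 ≡ 6.
  S = (5, 11, 6) ≠ 0, so r is not a codeword (an error is present).
Step 3: locate the error. For a single error e at position i, S_ℓ = v_i·e·α_i^ℓ, so α_err = S_1/S_0.
  S_0^{−1} = 5^{−1} = 8 (mod 13), so α_err = 11·8 = 88 ≡ 10 = α_3. Error position i = 3.
  Consistency check: S_2/S_1 = 6·6 = 36 ≡ 10 = α_err ✓ (single-error assumption holds).
Step 4: error magnitude e = S_0/v_3 = S_0·∏_{j≠3}(α_3 − α_j) = 5·10 = 50 ≡ 11 (mod 13).
Step 5: correct position 3: c_3 = r_3 − e = 6 − 11 ≡ 8 (mod 13). Hence c = [7, 10, 8, 6, 4].
  Check: interpolating c through the α_i gives m(x) = 5 + 12·x (degree < 2) with m(α_i) = c_i for every i, so c is indeed a codeword.


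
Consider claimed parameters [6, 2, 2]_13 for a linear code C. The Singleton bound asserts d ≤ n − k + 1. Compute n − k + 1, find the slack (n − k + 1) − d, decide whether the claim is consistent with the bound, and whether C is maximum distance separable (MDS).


Singleton RHS = n − k + 1 = 5, slack = 3, bound satisfied, not MDS.

Singleton bound: d ≤ n − k + 1.
Here n = 6, k = 2, so n − k + 1 = 5.
Given d = 2, check d ≤ 5: YES.
Slack = (n − k + 1) − d = 3.
The code is NOT MDS (slack = 3 > 0).
Description: the claimed parameters are [6, 2, 2]_13; such a code would be non-MDS.


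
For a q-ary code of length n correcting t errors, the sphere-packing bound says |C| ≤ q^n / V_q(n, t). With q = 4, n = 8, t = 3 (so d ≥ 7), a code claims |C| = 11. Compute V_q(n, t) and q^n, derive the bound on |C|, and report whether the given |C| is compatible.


V_q(n, t) = 1789, q^n = 65536, Hamming bound = 36, |C| = 11 ≤ bound (satisfied).

Step 1: Compute V_q(n, t) = Σ_{j=0}^3 C(n, j) (q−1)^j.
  j = 0: C(8,0)·(3)^0 = 1·1 = 1.
  j = 1: C(8,1)·(3)^1 = 8·3 = 24.
  j = 2: C(8,2)·(3)^2 = 28·9 = 252.
  j = 3: C(8,3)·(3)^3 = 56·27 = 1512.
  V_q(n, t) = 1 + 24 + 252 + 1512 = 1789.
Step 2: q^n = 4^8 = 65536.
Step 3: Hamming bound ⌊q^n / V_q(n,t)⌋ = ⌊65536/1789⌋ = 36.
Step 4: Compare |C| = 11 to 36: satisfied.
The claimed |C| lies below the Hamming bound.


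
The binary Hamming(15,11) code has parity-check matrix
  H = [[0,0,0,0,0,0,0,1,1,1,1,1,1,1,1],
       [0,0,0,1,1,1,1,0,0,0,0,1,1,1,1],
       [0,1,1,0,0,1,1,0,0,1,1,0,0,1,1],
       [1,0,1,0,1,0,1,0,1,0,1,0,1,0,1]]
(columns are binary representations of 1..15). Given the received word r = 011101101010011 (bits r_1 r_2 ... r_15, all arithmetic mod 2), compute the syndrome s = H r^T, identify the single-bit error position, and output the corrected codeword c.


s = (0, 1, 1, 1)^T, error position = 7, corrected codeword c = 011101001010011

Compute s = H r^T mod 2 one row at a time:
  s_1 = 0 + 1 + 0 + 1 + 0 + 0 + 1 + 1 = 4 ≡ 0 (mod 2).
  s_2 = 1 + 0 + 1 + 1 + 0 + 0 + 1 + 1 = 5 ≡ 1 (mod 2).
  s_3 = 1 + 1 + 1 + 1 + 0 + 1 + 1 + 1 = 7 ≡ 1 (mod 2).
  s_4 = 0 + 1 + 0 + 1 + 1 + 1 + 0 + 1 = 5 ≡ 1 (mod 2).
s = (0, 1, 1, 1)^T — this equals column 7 of H (binary 0111), so error is at position 7.
Correct: flip bit 7 of r = 011101101010011 to get c = 011101001010011.


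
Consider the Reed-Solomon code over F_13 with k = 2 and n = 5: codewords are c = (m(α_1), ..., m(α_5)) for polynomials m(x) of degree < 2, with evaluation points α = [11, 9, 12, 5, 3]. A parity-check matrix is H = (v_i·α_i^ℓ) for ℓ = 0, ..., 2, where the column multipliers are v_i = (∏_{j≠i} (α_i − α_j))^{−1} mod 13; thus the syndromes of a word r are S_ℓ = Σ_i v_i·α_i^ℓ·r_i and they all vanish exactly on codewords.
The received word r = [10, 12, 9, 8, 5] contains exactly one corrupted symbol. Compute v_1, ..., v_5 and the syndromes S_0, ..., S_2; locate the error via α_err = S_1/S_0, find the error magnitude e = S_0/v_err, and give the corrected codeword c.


S = (9, 6, 4), error at position 4, error magnitude e = 5, c = [10, 12, 9, 3, 5].

Step 1: column multipliers v_i = (∏_{j≠i}(α_i − α_j))^{−1} mod 13.
  i = 1 (α = 11): (11−9)(11−12)(11−5)(11−3) = 2·(−1)·6·8 = −96 ≡ 8, so v_1 = 8^{−1} = 5 (mod 13).
  i = 2 (α = 9): (9−11)(9−12)(9−5)(9−3) = (−2)·(−3)·4·6 = 144 ≡ 1, so v_2 = 1^{−1} = 1 (mod 13).
  i = 3 (α = 12): (12−11)(12−9)(12−5)(12−3) = 1·3·7·9 = 189 ≡ 7, so v_3 = 7^{−1} = 2 (mod 13).
  i = 4 (α = 5): (5−11)(5−9)(5−12)(5−3) = (−6)·(−4)·(−7)·2 = −336 ≡ 2, so v_4 = 2^{−1} = 7 (mod 13).
  i = 5 (α = 3): (3−11)(3−9)(3−12)(3−5) = (−8)·(−6)·(−9)·(−2) = 864 ≡ 6, so v_5 = 6^{−1} = 11 (mod 13).
  v = [5, 1, 2, 7, 11].
Step 2: syndromes of r = [10, 12, 9, 8, 5] (all sums mod 13).
  S_0 = Σ v_i r_i = 5·10 + 1·12 + 2·9 + 7·8 + 11·5 = 191 ≡ 9.
  S_1 = Σ v_i α_i r_i = 5·11·10 + 1·9·12 + 2·12·9 + 7·5·8 + 11·3·5 = 1319 ≡ 6.
  α_i^2 mod 13 = [4, 3, 1, 12, 9].
  S_2 = Σ v_i α_i^2 r_i = 5·4·10 + 1·3·12 + 2·1·9 + 7·12·8 + 11·9·5 = 1421 ≡ 4.
  S = (9, 6, 4) ≠ 0, so r is not a codeword (an error is present).
Step 3: locate the error. For a single error e at position i, S_ℓ = v_i·e·α_i^ℓ, so α_err = S_1/S_0.
  S_0^{−1} = 9^{−1} = 3 (mod 13), so α_err = 6·3 = 18 ≡ 5 = α_4. Error position i = 4.
  Consistency check: S_2/S_1 = 4·11 = 44 ≡ 5 = α_err ✓ (single-error assumption holds).
Step 4: error magnitude e = S_0/v_4 = S_0·∏_{j≠4}(α_4 − α_j) = 9·2 = 18 ≡ 5 (mod 13).
Step 5: correct position 4: c_4 = r_4 − e = 8 − 5 ≡ 3 (mod 13). Hence c = [10, 12, 9, 3, 5].
  Check: interpolating c through the α_i gives m(x) = 8 + 12·x (degree < 2) with m(α_i) = c_i for every i, so c is indeed a codeword.


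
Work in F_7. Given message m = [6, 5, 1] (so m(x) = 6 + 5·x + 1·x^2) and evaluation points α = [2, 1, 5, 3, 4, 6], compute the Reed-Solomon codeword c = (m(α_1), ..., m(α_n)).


c = [6, 5, 0, 2, 0, 2]

Message polynomial: m(x) = 6 + 5·x + 1·x^2 (mod 7).
For each evaluation point α_i, compute m(α_i) mod 7:
  α_1 = 2: Horner steps 1 → 0 → 6, so m(2) = 6.
  α_2 = 1: Horner steps 1 → 6 → 5, so m(1) = 5.
  α_3 = 5: Horner steps 1 → 3 → 0, so m(5) = 0.
  α_4 = 3: Horner steps 1 → 1 → 2, so m(3) = 2.
  α_5 = 4: Horner steps 1 → 2 → 0, so m(4) = 0.
  α_6 = 6: Horner steps 1 → 4 → 2, so m(6) = 2.
Codeword c = [6, 5, 0, 2, 0, 2] ∈ F_7^6.


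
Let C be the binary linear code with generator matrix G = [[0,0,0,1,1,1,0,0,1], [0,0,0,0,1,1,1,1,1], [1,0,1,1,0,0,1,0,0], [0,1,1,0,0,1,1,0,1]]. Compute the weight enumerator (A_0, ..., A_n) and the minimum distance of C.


Weight distribution: A_0 = 1, A_3 = 3, A_4 = 3, A_5 = 4, A_6 = 4, A_7 = 1. Minimum distance d = 3.

Enumerate all 2^4 = 16 messages m ∈ F_2^4.
For each, compute codeword c = mG in F_2^9, then tally its weight.
  m = 0000 → c = 000000000, weight = 0.
  m = 1000 → c = 000111001, weight = 4.
  m = 0100 → c = 000011111, weight = 5.
  m = 1100 → c = 000100110, weight = 3.
  m = 0010 → c = 101100100, weight = 4.
  m = 1010 → c = 101011101, weight = 6.
  m = 0110 → c = 101111011, weight = 7.
  m = 1110 → c = 101000010, weight = 3.
  m = 0001 → c = 011001101, weight = 5.
  m = 1001 → c = 011110100, weight = 5.
  m = 0101 → c = 011010010, weight = 4.
  m = 1101 → c = 011101011, weight = 6.
  m = 0011 → c = 110101001, weight = 5.
  m = 1011 → c = 110010000, weight = 3.
  m = 0111 → c = 110110110, weight = 6.
  m = 1111 → c = 110001111, weight = 6.
Tally weights:
  weight 0: 1 codewords.
  weight 3: 3 codewords.
  weight 4: 3 codewords.
  weight 5: 4 codewords.
  weight 6: 4 codewords.
  weight 7: 1 codewords.
Minimum distance d = smallest w > 0 with A_w > 0 = 3.
Sanity: Σ A_w = 16 = 2^4 = 16 ✓.


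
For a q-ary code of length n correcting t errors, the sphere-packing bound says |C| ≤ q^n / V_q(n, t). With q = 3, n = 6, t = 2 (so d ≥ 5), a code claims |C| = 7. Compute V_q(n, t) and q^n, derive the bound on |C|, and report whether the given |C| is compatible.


V_q(n, t) = 73, q^n = 729, Hamming bound = 9, |C| = 7 ≤ bound (satisfied).

Step 1: Compute V_q(n, t) = Σ_{j=0}^2 C(n, j) (q−1)^j.
  j = 0: C(6,0)·(2)^0 = 1·1 = 1.
  j = 1: C(6,1)·(2)^1 = 6·2 = 12.
  j = 2: C(6,2)·(2)^2 = 15·4 = 60.
  V_q(n, t) = 1 + 12 + 60 = 73.
Step 2: q^n = 3^6 = 729.
Step 3: Hamming bound ⌊q^n / V_q(n,t)⌋ = ⌊729/73⌋ = 9.
Step 4: Compare |C| = 7 to 9: satisfied.
The claimed |C| lies below the Hamming bound.


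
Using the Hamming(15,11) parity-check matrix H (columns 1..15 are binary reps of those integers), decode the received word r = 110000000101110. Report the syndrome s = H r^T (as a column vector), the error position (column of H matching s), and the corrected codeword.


s = (0, 1, 1, 0)^T, error position = 6, corrected codeword c = 110001000101110

Compute s = H r^T mod 2 one row at a time:
  s_1 = 0 + 0 + 1 + 0 + 1 + 1 + 1 + 0 = 4 ≡ 0 (mod 2).
  s_2 = 0 + 0 + 0 + 0 + 1 + 1 + 1 + 0 = 3 ≡ 1 (mod 2).
  s_3 = 1 + 0 + 0 + 0 + 1 + 0 + 1 + 0 = 3 ≡ 1 (mod 2).
  s_4 = 1 + 0 + 0 + 0 + 0 + 0 + 1 + 0 = 2 ≡ 0 (mod 2).
s = (0, 1, 1, 0)^T — this equals column 6 of H (binary 0110), so error is at position 6.
Correct: flip bit 6 of r = 110000000101110 to get c = 110001000101110.


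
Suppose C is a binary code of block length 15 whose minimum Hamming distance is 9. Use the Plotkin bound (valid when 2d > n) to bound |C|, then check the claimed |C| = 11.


Plotkin bound M ≤ 6; given |C| = 11 > bound (violated).

Check applicability: 2d = 18, n = 15.
2d − n = 3 > 0, so Plotkin applies.
Compute d/(2d−n) = 9/3 ≈ 3.0000.
⌊d/(2d−n)⌋ = 3.
Plotkin bound: M ≤ 2·3 = 6.
Given |C| = 11, check: VIOLATED.
This |C| is above the Plotkin bound, so no binary code with n = 15, d = 9 and 11 codewords exists.


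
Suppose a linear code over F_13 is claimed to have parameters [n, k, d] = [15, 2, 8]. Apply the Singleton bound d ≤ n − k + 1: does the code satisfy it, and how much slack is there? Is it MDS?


Singleton RHS = n − k + 1 = 14, slack = 6, bound satisfied, not MDS.

Singleton bound: d ≤ n − k + 1.
Here n = 15, k = 2, so n − k + 1 = 14.
Given d = 8, check d ≤ 14: YES.
Slack = (n − k + 1) − d = 6.
The code is NOT MDS (slack = 6 > 0).
Description: the claimed parameters are [15, 2, 8]_13; such a code would be non-MDS.


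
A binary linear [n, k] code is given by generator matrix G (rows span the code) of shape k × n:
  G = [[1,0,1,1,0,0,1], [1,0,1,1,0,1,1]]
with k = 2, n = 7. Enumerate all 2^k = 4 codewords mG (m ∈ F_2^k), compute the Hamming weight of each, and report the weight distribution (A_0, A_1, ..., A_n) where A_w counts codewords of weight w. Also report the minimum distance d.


Weight distribution: A_0 = 1, A_1 = 1, A_4 = 1, A_5 = 1. Minimum distance d = 1.

Enumerate all 2^2 = 4 messages m ∈ F_2^2.
For each, compute codeword c = mG in F_2^7, then tally its weight.
  m = 00 → c = 0000000, weight = 0.
  m = 10 → c = 1011001, weight = 4.
  m = 01 → c = 1011011, weight = 5.
  m = 11 → c = 0000010, weight = 1.
Tally weights:
  weight 0: 1 codewords.
  weight 1: 1 codewords.
  weight 4: 1 codewords.
  weight 5: 1 codewords.
Minimum distance d = smallest w > 0 with A_w > 0 = 1.
Sanity: Σ A_w = 4 = 2^2 = 4 ✓.


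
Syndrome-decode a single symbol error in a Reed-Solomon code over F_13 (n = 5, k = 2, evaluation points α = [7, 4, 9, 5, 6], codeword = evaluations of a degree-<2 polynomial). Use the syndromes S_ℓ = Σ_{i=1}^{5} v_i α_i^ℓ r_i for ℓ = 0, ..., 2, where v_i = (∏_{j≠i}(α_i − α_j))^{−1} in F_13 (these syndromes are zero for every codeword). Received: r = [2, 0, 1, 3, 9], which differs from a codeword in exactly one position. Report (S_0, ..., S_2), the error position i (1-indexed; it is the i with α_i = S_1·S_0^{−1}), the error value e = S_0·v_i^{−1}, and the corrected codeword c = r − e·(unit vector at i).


S = (4, 3, 12), error at position 2, error magnitude e = 3, c = [2, 10, 1, 3, 9].

Step 1: column multipliers v_i = (∏_{j≠i}(α_i − α_j))^{−1} mod 13.
  i = 1 (α = 7): (7−4)(7−9)(7−5)(7−6) = 3·(−2)·2·1 = −12 ≡ 1, so v_1 = 1^{−1} = 1 (mod 13).
  i = 2 (α = 4): (4−7)(4−9)(4−5)(4−6) = (−3)·(−5)·(−1)·(−2) = 30 ≡ 4, so v_2 = 4^{−1} = 10 (mod 13).
  i = 3 (α = 9): (9−7)(9−4)(9−5)(9−6) = 2·5·4·3 = 120 ≡ 3, so v_3 = 3^{−1} = 9 (mod 13).
  i = 4 (α = 5): (5−7)(5−4)(5−9)(5−6) = (−2)·1·(−4)·(−1) = −8 ≡ 5, so v_4 = 5^{−1} = 8 (mod 13).
  i = 5 (α = 6): (6−7)(6−4)(6−9)(6−5) = (−1)·2·(−3)·1 = 6 ≡ 6, so v_5 = 6^{−1} = 11 (mod 13).
  v = [1, 10, 9, 8, 11].
Step 2: syndromes of r = [2, 0, 1, 3, 9] (all sums mod 13).
  S_0 = Σ v_i r_i = 1·2 + 10·0 + 9·1 + 8·3 + 11·9 = 134 ≡ 4.
  S_1 = Σ v_i α_i r_i = 1·7·2 + 10·4·0 + 9·9·1 + 8·5·3 + 11·6·9 = 809 ≡ 3.
  α_i^2 mod 13 = [10, 3, 3, 12, 10].
  S_2 = Σ v_i α_i^2 r_i = 1·10·2 + 10·3·0 + 9·3·1 + 8·12·3 + 11·10·9 = 1325 ≡ 12.
  S = (4, 3, 12) ≠ 0, so r is not a codeword (an error is present).
Step 3: locate the error. For a single error e at position i, S_ℓ = v_i·e·α_i^ℓ, so α_err = S_1/S_0.
  S_0^{−1} = 4^{−1} = 10 (mod 13), so α_err = 3·10 = 30 ≡ 4 = α_2. Error position i = 2.
  Consistency check: S_2/S_1 = 12·9 = 108 ≡ 4 = α_err ✓ (single-error assumption holds).
Step 4: error magnitude e = S_0/v_2 = S_0·∏_{j≠2}(α_2 − α_j) = 4·4 = 16 ≡ 3 (mod 13).
Step 5: correct position 2: c_2 = r_2 − e = 0 − 3 ≡ 10 (mod 13). Hence c = [2, 10, 1, 3, 9].
  Check: interpolating c through the α_i gives m(x) = 12 + 6·x (degree < 2) with m(α_i) = c_i for every i, so c is indeed a codeword.


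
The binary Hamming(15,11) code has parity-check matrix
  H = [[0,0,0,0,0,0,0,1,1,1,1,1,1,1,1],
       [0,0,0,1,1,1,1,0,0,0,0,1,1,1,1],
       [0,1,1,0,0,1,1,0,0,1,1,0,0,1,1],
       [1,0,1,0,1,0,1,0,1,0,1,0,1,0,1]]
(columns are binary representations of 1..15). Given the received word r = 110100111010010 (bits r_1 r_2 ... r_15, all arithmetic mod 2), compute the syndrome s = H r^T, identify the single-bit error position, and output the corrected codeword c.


s = (0, 1, 0, 0)^T, error position = 4, corrected codeword c = 110000111010010

Compute s = H r^T mod 2 one row at a time:
  s_1 = 1 + 1 + 0 + 1 + 0 + 0 + 1 + 0 = 4 ≡ 0 (mod 2).
  s_2 = 1 + 0 + 0 + 1 + 0 + 0 + 1 + 0 = 3 ≡ 1 (mod 2).
  s_3 = 1 + 0 + 0 + 1 + 0 + 1 + 1 + 0 = 4 ≡ 0 (mod 2).
  s_4 = 1 + 0 + 0 + 1 + 1 + 1 + 0 + 0 = 4 ≡ 0 (mod 2).
s = (0, 1, 0, 0)^T — this equals column 4 of H (binary 0100), so error is at position 4.
Correct: flip bit 4 of r = 110100111010010 to get c = 110000111010010.


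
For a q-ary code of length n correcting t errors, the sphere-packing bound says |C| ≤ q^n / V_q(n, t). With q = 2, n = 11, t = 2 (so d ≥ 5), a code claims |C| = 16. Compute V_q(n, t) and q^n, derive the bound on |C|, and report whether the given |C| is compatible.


V_q(n, t) = 67, q^n = 2048, Hamming bound = 30, |C| = 16 ≤ bound (satisfied).

Step 1: Compute V_q(n, t) = Σ_{j=0}^2 C(n, j) (q−1)^j.
  j = 0: C(11,0)·(1)^0 = 1·1 = 1.
  j = 1: C(11,1)·(1)^1 = 11·1 = 11.
  j = 2: C(11,2)·(1)^2 = 55·1 = 55.
  V_q(n, t) = 1 + 11 + 55 = 67.
Step 2: q^n = 2^11 = 2048.
Step 3: Hamming bound ⌊q^n / V_q(n,t)⌋ = ⌊2048/67⌋ = 30.
Step 4: Compare |C| = 16 to 30: satisfied.
The claimed |C| lies below the Hamming bound.


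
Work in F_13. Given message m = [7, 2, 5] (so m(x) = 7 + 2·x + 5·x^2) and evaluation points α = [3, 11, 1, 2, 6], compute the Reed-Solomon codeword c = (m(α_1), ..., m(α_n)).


c = [6, 10, 1, 5, 4]

Message polynomial: m(x) = 7 + 2·x + 5·x^2 (mod 13).
For each evaluation point α_i, compute m(α_i) mod 13:
  α_1 = 3: Horner steps 5 → 4 → 6, so m(3) = 6.
  α_2 = 11: Horner steps 5 → 5 → 10, so m(11) = 10.
  α_3 = 1: Horner steps 5 → 7 → 1, so m(1) = 1.
  α_4 = 2: Horner steps 5 → 12 → 5, so m(2) = 5.
  α_5 = 6: Horner steps 5 → 6 → 4, so m(6) = 4.
Codeword c = [6, 10, 1, 5, 4] ∈ F_13^5.


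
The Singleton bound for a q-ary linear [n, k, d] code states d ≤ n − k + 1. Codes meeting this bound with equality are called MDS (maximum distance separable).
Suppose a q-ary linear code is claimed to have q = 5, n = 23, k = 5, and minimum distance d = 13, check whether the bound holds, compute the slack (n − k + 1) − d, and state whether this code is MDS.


Singleton RHS = n − k + 1 = 19, slack = 6, bound satisfied, not MDS.

Singleton bound: d ≤ n − k + 1.
Here n = 23, k = 5, so n − k + 1 = 19.
Given d = 13, check d ≤ 19: YES.
Slack = (n − k + 1) − d = 6.
The code is NOT MDS (slack = 6 > 0).
Description: the claimed parameters are [23, 5, 13]_5; such a code would be non-MDS.


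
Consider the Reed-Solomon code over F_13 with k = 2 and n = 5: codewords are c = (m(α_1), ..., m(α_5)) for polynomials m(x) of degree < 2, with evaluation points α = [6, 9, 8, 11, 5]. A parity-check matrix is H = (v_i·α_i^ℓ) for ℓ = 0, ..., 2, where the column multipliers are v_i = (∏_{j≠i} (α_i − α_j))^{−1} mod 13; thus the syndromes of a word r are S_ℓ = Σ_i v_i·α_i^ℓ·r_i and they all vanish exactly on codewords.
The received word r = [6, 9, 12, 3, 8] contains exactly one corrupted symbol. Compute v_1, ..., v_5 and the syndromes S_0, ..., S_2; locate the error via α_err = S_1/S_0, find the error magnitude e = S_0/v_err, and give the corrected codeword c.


S = (3, 5, 4), error at position 1, error magnitude e = 1, c = [5, 9, 12, 3, 8].

Step 1: column multipliers v_i = (∏_{j≠i}(α_i − α_j))^{−1} mod 13.
  i = 1 (α = 6): (6−9)(6−8)(6−11)(6−5) = (−3)·(−2)·(−5)·1 = −30 ≡ 9, so v_1 = 9^{−1} = 3 (mod 13).
  i = 2 (α = 9): (9−6)(9−8)(9−11)(9−5) = 3·1·(−2)·4 = −24 ≡ 2, so v_2 = 2^{−1} = 7 (mod 13).
  i = 3 (α = 8): (8−6)(8−9)(8−11)(8−5) = 2·(−1)·(−3)·3 = 18 ≡ 5, so v_3 = 5^{−1} = 8 (mod 13).
  i = 4 (α = 11): (11−6)(11−9)(11−8)(11−5) = 5·2·3·6 = 180 ≡ 11, so v_4 = 11^{−1} = 6 (mod 13).
  i = 5 (α = 5): (5−6)(5−9)(5−8)(5−11) = (−1)·(−4)·(−3)·(−6) = 72 ≡ 7, so v_5 = 7^{−1} = 2 (mod 13).
  v = [3, 7, 8, 6, 2].
Step 2: syndromes of r = [6, 9, 12, 3, 8] (all sums mod 13).
  S_0 = Σ v_i r_i = 3·6 + 7·9 + 8·12 + 6·3 + 2·8 = 211 ≡ 3.
  S_1 = Σ v_i α_i r_i = 3·6·6 + 7·9·9 + 8·8·12 + 6·11·3 + 2·5·8 = 1721 ≡ 5.
  α_i^2 mod 13 = [10, 3, 12, 4, 12].
  S_2 = Σ v_i α_i^2 r_i = 3·10·6 + 7·3·9 + 8·12·12 + 6·4·3 + 2·12·8 = 1785 ≡ 4.
  S = (3, 5, 4) ≠ 0, so r is not a codeword (an error is present).
Step 3: locate the error. For a single error e at position i, S_ℓ = v_i·e·α_i^ℓ, so α_err = S_1/S_0.
  S_0^{−1} = 3^{−1} = 9 (mod 13), so α_err = 5·9 = 45 ≡ 6 = α_1. Error position i = 1.
  Consistency check: S_2/S_1 = 4·8 = 32 ≡ 6 = α_err ✓ (single-error assumption holds).
Step 4: error magnitude e = S_0/v_1 = S_0·∏_{j≠1}(α_1 − α_j) = 3·9 = 27 ≡ 1 (mod 13).
Step 5: correct position 1: c_1 = r_1 − e = 6 − 1 ≡ 5 (mod 13). Hence c = [5, 9, 12, 3, 8].
  Check: interpolating c through the α_i gives m(x) = 10 + 10·x (degree < 2) with m(α_i) = c_i for every i, so c is indeed a codeword.
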